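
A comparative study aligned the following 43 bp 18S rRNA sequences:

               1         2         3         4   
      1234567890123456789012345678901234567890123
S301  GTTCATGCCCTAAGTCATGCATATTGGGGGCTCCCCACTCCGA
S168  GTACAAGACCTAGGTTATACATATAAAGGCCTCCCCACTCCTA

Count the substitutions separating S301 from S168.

The sequences differ at positions 3 (T/A), 6 (T/A), 8 (C/A), 13 (A/G), 16 (C/T), 19 (G/A), 25 (T/A), 26 (G/A), 27 (G/A), 30 (G/C), 42 (G/T).
That gives 11 mismatches out of 43 aligned sites, so the Hamming distance is 11.

11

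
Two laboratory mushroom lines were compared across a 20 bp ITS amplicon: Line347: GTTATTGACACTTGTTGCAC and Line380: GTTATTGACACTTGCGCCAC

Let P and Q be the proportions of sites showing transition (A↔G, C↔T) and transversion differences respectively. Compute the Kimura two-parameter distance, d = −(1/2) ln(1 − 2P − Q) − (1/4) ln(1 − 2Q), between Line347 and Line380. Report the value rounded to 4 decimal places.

Mismatches occur at site 15 (T/C, transition), site 16 (T/G, transversion), site 17 (G/C, transversion).
Of the 3 differences, 1 transition and 2 transversions over 20 sites: P = 1/20 = 0.050000, Q = 2/20 = 0.100000.
d = −0.5·ln(0.800000) − 0.25·ln(0.800000) = −0.5·(-0.223144) − 0.25·(-0.223144) = 0.1674.

0.1674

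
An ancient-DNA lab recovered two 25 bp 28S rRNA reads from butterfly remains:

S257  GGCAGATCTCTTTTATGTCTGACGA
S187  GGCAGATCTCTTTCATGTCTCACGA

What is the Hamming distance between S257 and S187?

2

Mismatches occur at site 14 (T→C), site 21 (G→C).
That gives 2 mismatches out of 25 aligned sites, so the Hamming distance is 2.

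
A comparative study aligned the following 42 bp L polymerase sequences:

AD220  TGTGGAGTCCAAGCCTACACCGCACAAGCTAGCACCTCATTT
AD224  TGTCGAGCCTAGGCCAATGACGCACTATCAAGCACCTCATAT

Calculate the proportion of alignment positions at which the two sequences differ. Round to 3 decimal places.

0.286

Mismatches occur at site 4 (G↔C), site 8 (T↔C), site 10 (C↔T), site 12 (A↔G), site 16 (T↔A), site 18 (C↔T), site 19 (A↔G), site 20 (C↔A), site 26 (A↔T), site 28 (G↔T), site 30 (T↔A), site 41 (T↔A).
There are 12 differences over 42 sites, so p = 12/42 = 0.286.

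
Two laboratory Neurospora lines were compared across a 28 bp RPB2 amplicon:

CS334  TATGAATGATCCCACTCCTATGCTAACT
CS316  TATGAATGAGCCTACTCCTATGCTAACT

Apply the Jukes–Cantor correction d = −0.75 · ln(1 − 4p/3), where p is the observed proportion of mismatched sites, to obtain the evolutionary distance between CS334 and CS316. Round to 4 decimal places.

0.0751

Differing sites — 10:T/G; 13:C/T.
p = 2/28 = 0.071429.
d = −0.75 · ln(1 − (4/3)·0.071429) = −0.75 · ln(0.904761) = −0.75 · (-0.100084) = 0.0751.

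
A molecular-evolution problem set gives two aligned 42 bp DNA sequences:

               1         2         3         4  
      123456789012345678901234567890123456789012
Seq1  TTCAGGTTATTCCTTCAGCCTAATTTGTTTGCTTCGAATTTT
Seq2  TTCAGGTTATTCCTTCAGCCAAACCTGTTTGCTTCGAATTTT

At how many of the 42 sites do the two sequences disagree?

Mismatches occur at site 21 (T↔A), site 24 (T↔C), site 25 (T↔C).
That gives 3 mismatches out of 42 aligned sites, so the Hamming distance is 3.

3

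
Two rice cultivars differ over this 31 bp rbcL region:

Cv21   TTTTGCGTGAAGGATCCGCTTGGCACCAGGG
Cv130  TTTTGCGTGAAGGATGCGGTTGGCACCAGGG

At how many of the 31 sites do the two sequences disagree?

The sequences differ at positions 16 (C/G), 19 (C/G).
That gives 2 mismatches out of 31 aligned sites, so the Hamming distance is 2.

2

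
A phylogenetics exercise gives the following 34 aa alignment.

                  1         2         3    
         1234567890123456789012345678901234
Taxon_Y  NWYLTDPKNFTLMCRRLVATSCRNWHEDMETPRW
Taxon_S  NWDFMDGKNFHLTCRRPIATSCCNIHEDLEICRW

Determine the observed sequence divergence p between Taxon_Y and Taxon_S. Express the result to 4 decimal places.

The sequences differ at positions 3 (Y/D), 4 (L/F), 5 (T/M), 7 (P/G), 11 (T/H), 13 (M/T), 17 (L/P), 18 (V/I), 23 (R/C), 25 (W/I), 29 (M/L), 31 (T/I), 32 (P/C).
There are 13 differences over 34 sites, so p = 13/34 = 0.3824.

0.3824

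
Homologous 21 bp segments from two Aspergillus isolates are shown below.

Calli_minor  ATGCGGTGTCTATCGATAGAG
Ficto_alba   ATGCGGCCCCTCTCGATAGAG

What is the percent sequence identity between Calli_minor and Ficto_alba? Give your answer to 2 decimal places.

The sequences differ at positions 7 (T/C), 8 (G/C), 9 (T/C), 12 (A/C).
17 of the 21 sites match, so the percent identity is 17/21 × 100 = 80.95%.

80.95%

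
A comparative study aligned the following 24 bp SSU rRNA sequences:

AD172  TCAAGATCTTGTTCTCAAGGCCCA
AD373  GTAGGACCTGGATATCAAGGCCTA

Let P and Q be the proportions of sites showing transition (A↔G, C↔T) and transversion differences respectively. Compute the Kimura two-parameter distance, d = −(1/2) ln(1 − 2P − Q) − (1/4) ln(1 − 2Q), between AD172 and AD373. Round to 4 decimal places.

0.4479

Mismatches occur at site 1 (T↔G, transversion), site 2 (C↔T, transition), site 4 (A↔G, transition), site 7 (T↔C, transition), site 10 (T↔G, transversion), site 12 (T↔A, transversion), site 14 (C↔A, transversion), site 23 (C↔T, transition).
Of the 8 differences, 4 transitions and 4 transversions over 24 sites: P = 4/24 = 0.166667, Q = 4/24 = 0.166667.
d = −0.5·ln(0.499999) − 0.25·ln(0.666666) = −0.5·(-0.693149) − 0.25·(-0.405466) = 0.4479.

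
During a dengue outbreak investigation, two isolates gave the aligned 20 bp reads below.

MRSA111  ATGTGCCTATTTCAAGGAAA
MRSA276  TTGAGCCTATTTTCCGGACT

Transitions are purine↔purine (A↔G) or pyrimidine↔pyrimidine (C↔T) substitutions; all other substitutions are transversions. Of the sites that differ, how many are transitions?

Differing sites — 1:A/T (Tv); 4:T/A (Tv); 13:C/T (Ti); 14:A/C (Tv); 15:A/C (Tv); 19:A/C (Tv); 20:A/T (Tv).
Of the 7 differences, 1 transition and 6 transversions, so the answer is 1.

1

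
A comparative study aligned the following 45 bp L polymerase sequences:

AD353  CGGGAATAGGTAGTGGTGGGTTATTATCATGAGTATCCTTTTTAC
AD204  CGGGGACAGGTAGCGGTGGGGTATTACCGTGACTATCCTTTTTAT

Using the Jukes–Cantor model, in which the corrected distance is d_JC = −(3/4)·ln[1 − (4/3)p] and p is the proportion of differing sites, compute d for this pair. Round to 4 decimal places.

Mismatches occur at site 5 (A→G), site 7 (T→C), site 14 (T→C), site 21 (T→G), site 27 (T→C), site 29 (A→G), site 33 (G→C), site 45 (C→T).
p = 8/45 = 0.177778.
d = −0.75 · ln(1 − (4/3)·0.177778) = −0.75 · ln(0.762963) = −0.75 · (-0.270546) = 0.2029.

0.2029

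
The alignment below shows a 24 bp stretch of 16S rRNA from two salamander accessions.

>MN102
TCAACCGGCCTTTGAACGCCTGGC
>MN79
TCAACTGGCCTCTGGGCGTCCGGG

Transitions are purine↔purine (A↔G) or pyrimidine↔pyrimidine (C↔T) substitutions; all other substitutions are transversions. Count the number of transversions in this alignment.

Mismatches occur at site 6 (C→T, transition), site 12 (T→C, transition), site 15 (A→G, transition), site 16 (A→G, transition), site 19 (C→T, transition), site 21 (T→C, transition), site 24 (C→G, transversion).
Of the 7 differences, 6 transitions and 1 transversion, so the answer is 1.

1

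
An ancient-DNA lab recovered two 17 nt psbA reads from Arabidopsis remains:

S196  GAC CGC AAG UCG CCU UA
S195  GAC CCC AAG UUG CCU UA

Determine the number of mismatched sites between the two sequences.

2

Differing sites — 5:G/C; 11:C/U.
That gives 2 mismatches out of 17 aligned sites, so the Hamming distance is 2.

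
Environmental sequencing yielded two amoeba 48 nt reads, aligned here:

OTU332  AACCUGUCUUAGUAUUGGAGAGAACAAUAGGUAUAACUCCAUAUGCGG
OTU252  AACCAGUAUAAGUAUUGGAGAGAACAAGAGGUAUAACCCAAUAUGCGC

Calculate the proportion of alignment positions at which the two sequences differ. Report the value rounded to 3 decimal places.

0.146

Mismatches occur at site 5 (U/A), site 8 (C/A), site 10 (U/A), site 28 (U/G), site 38 (U/C), site 40 (C/A), site 48 (G/C).
There are 7 differences over 48 sites, so p = 7/48 = 0.146.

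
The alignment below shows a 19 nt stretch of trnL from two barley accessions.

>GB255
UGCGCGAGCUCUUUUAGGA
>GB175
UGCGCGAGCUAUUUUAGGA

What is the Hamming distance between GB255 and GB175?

1

The sequences differ at position 11 (C/A).
That gives 1 mismatch out of 19 aligned sites, so the Hamming distance is 1.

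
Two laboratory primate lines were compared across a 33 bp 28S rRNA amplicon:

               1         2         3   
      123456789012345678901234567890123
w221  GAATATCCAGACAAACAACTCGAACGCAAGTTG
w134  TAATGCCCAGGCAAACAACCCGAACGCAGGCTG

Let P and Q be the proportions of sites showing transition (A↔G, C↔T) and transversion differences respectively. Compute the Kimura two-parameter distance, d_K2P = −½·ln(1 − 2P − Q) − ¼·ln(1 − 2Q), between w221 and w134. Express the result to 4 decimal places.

Mismatches occur at site 1 (G/T, transversion), site 5 (A/G, transition), site 6 (T/C, transition), site 11 (A/G, transition), site 20 (T/C, transition), site 29 (A/G, transition), site 31 (T/C, transition).
Of the 7 differences, 6 transitions and 1 transversion over 33 sites: P = 6/33 = 0.181818, Q = 1/33 = 0.030303.
d = −0.5·ln(0.606061) − 0.25·ln(0.939394) = −0.5·(-0.500775) − 0.25·(-0.062520) = 0.2660.

0.2660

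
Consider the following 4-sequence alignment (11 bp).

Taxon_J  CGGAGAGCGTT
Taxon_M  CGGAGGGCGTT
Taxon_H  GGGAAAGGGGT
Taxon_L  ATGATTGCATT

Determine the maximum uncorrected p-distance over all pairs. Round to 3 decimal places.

Pairwise Hamming distances:
  Taxon_J vs Taxon_M: 1
  Taxon_J vs Taxon_H: 4
  Taxon_J vs Taxon_L: 5
  Taxon_M vs Taxon_H: 5
  Taxon_M vs Taxon_L: 5
  Taxon_H vs Taxon_L: 7
The largest is 7 mismatches, between Taxon_H and Taxon_L; p = 7/11 = 0.636.

0.636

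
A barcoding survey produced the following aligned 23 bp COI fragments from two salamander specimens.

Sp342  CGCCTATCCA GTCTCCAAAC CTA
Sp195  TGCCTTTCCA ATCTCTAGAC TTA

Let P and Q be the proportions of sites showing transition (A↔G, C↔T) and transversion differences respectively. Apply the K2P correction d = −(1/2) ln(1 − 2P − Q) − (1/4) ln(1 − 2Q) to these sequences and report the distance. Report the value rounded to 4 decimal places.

Mismatches occur at site 1 (C/T, transition), site 6 (A/T, transversion), site 11 (G/A, transition), site 16 (C/T, transition), site 18 (A/G, transition), site 21 (C/T, transition).
Of the 6 differences, 5 transitions and 1 transversion over 23 sites: P = 5/23 = 0.217391, Q = 1/23 = 0.043478.
d = −0.5·ln(0.521740) − 0.25·ln(0.913044) = −0.5·(-0.650586) − 0.25·(-0.090971) = 0.3480.

0.3480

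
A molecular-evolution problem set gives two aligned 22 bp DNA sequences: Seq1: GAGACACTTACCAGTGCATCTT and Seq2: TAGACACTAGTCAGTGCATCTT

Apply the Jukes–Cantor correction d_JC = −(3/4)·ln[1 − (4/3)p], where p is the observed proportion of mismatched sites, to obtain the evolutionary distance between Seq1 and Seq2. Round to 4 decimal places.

The sequences differ at positions 1 (G/T), 9 (T/A), 10 (A/G), 11 (C/T).
p = 4/22 = 0.181818.
d = −0.75 · ln(1 − (4/3)·0.181818) = −0.75 · ln(0.757576) = −0.75 · (-0.277631) = 0.2082.

0.2082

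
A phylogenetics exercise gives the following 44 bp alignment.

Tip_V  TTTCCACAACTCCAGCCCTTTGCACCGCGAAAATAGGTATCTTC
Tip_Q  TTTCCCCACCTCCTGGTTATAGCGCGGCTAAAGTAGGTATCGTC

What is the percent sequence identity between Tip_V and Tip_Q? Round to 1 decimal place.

The sequences differ at positions 6 (A/C), 9 (A/C), 14 (A/T), 16 (C/G), 17 (C/T), 18 (C/T), 19 (T/A), 21 (T/A), 24 (A/G), 26 (C/G), 29 (G/T), 33 (A/G), 42 (T/G).
31 of the 44 sites match, so the percent identity is 31/44 × 100 = 70.5%.

70.5%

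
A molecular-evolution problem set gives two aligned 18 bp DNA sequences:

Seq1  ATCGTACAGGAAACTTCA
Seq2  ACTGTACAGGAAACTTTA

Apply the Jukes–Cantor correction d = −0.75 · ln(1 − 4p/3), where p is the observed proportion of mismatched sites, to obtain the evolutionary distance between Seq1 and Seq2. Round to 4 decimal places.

The sequences differ at positions 2 (T/C), 3 (C/T), 17 (C/T).
p = 3/18 = 0.166667.
d = −0.75 · ln(1 − (4/3)·0.166667) = −0.75 · ln(0.777777) = −0.75 · (-0.251315) = 0.1885.

0.1885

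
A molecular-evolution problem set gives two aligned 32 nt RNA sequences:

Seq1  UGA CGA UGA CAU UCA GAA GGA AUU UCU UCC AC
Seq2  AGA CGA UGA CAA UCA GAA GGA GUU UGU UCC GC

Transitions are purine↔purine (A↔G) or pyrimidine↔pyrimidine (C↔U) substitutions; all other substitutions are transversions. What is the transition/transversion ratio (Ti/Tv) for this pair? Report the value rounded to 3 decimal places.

Mismatches occur at site 1 (U/A, transversion), site 12 (U/A, transversion), site 22 (A/G, transition), site 26 (C/G, transversion), site 31 (A/G, transition).
Of the 5 differences, 2 transitions and 3 transversions, so Ti/Tv = 2/3 = 0.667.

0.667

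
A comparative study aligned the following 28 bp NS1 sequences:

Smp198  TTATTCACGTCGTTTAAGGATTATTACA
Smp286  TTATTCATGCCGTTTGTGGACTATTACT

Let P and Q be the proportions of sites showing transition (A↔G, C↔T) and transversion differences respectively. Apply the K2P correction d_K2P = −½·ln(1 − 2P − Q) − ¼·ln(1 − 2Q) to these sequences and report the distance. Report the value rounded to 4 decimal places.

0.2595

Differing sites — 8:C/T (Ti); 10:T/C (Ti); 16:A/G (Ti); 17:A/T (Tv); 21:T/C (Ti); 28:A/T (Tv).
Of the 6 differences, 4 transitions and 2 transversions over 28 sites: P = 4/28 = 0.142857, Q = 2/28 = 0.071429.
d = −0.5·ln(0.642857) − 0.25·ln(0.857142) = −0.5·(-0.441833) − 0.25·(-0.154152) = 0.2595.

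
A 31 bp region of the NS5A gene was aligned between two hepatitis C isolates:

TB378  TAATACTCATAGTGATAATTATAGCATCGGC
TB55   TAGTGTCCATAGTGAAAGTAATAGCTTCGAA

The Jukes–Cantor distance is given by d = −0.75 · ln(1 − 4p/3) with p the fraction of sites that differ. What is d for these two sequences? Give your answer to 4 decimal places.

0.4217

The sequences differ at positions 3 (A/G), 5 (A/G), 6 (C/T), 7 (T/C), 16 (T/A), 18 (A/G), 20 (T/A), 26 (A/T), 30 (G/A), 31 (C/A).
p = 10/31 = 0.322581.
d = −0.75 · ln(1 − (4/3)·0.322581) = −0.75 · ln(0.569892) = −0.75 · (-0.562308) = 0.4217.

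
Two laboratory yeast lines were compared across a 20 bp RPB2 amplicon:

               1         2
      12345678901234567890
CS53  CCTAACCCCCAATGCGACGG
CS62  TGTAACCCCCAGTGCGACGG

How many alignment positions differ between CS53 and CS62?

3

Differing sites — 1:C/T; 2:C/G; 12:A/G.
That gives 3 mismatches out of 20 aligned sites, so the Hamming distance is 3.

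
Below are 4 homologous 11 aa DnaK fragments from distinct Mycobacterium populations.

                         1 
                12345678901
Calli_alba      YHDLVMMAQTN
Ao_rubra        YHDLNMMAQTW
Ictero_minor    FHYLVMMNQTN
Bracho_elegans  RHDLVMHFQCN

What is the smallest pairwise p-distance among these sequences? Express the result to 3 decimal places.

0.182

Pairwise Hamming distances:
  Calli_alba vs Ao_rubra: 2
  Calli_alba vs Ictero_minor: 3
  Calli_alba vs Bracho_elegans: 4
  Ao_rubra vs Ictero_minor: 5
  Ao_rubra vs Bracho_elegans: 6
  Ictero_minor vs Bracho_elegans: 5
The smallest is 2 mismatches, between Calli_alba and Ao_rubra; p = 2/11 = 0.182.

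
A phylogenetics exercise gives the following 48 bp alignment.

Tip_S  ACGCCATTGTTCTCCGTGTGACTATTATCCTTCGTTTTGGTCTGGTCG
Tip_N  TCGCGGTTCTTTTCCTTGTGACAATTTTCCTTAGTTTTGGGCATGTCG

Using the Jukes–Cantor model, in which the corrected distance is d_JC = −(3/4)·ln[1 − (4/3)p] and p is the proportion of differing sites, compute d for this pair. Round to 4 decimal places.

Differing sites — 1:A/T; 5:C/G; 6:A/G; 9:G/C; 12:C/T; 16:G/T; 23:T/A; 27:A/T; 33:C/A; 41:T/G; 43:T/A; 44:G/T.
p = 12/48 = 0.250000.
d = −0.75 · ln(1 − (4/3)·0.250000) = −0.75 · ln(0.666667) = −0.75 · (-0.405465) = 0.3041.

0.3041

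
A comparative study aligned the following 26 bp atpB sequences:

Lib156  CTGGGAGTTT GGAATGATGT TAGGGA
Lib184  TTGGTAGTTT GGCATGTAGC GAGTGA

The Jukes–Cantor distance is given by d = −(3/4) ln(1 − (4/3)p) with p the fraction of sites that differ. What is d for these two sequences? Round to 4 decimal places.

Differing sites — 1:C/T; 5:G/T; 13:A/C; 17:A/T; 18:T/A; 20:T/C; 21:T/G; 24:G/T.
p = 8/26 = 0.307692.
d = −0.75 · ln(1 − (4/3)·0.307692) = −0.75 · ln(0.589744) = −0.75 · (-0.528067) = 0.3961.

0.3961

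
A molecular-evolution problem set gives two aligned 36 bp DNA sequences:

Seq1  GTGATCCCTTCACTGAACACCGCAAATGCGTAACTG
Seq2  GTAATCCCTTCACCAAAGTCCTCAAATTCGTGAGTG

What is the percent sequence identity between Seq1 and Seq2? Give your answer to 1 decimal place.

75.0%

Differing sites — 3:G/A; 14:T/C; 15:G/A; 18:C/G; 19:A/T; 22:G/T; 28:G/T; 32:A/G; 34:C/G.
27 of the 36 sites match, so the percent identity is 27/36 × 100 = 75.0%.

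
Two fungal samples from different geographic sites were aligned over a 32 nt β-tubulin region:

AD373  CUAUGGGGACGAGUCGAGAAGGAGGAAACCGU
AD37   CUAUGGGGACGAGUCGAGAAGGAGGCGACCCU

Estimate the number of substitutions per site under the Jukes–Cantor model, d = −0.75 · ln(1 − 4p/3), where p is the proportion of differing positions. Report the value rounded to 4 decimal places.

Differing sites — 26:A/C; 27:A/G; 31:G/C.
p = 3/32 = 0.093750.
d = −0.75 · ln(1 − (4/3)·0.093750) = −0.75 · ln(0.875000) = −0.75 · (-0.133531) = 0.1001.

0.1001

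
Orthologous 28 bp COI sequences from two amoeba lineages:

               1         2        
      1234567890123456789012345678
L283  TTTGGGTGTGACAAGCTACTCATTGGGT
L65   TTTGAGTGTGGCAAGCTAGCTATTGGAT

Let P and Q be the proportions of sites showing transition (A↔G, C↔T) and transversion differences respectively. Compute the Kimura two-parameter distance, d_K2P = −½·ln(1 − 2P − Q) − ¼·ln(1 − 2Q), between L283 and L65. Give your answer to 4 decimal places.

0.2680

Differing sites — 5:G/A (Ti); 11:A/G (Ti); 19:C/G (Tv); 20:T/C (Ti); 21:C/T (Ti); 27:G/A (Ti).
Of the 6 differences, 5 transitions and 1 transversion over 28 sites: P = 5/28 = 0.178571, Q = 1/28 = 0.035714.
d = −0.5·ln(0.607144) − 0.25·ln(0.928572) = −0.5·(-0.498989) − 0.25·(-0.074107) = 0.2680.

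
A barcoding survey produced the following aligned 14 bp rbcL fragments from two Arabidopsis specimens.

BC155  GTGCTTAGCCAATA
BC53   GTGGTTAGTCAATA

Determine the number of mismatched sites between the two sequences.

Differing sites — 4:C/G; 9:C/T.
That gives 2 mismatches out of 14 aligned sites, so the Hamming distance is 2.

2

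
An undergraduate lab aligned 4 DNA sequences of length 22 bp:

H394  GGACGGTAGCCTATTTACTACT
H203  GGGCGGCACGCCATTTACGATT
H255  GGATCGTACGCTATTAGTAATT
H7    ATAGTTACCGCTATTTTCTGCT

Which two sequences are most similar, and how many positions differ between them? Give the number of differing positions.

Pairwise Hamming distances:
  H394 vs H203: 7
  H394 vs H255: 9
  H394 vs H7: 11
  H203 vs H255: 9
  H203 vs H7: 13
  H255 vs H7: 13
The smallest is 7, between H394 and H203.

7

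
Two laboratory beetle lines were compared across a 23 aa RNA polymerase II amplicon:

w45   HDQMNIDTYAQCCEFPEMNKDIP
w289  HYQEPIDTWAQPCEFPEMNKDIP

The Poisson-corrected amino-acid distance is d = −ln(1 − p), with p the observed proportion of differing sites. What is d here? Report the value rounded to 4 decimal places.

The sequences differ at positions 2 (D/Y), 4 (M/E), 5 (N/P), 9 (Y/W), 12 (C/P).
p = 5/23 = 0.217391.
d = −ln(1 − 0.217391) = −ln(0.782609) = 0.2451.

0.2451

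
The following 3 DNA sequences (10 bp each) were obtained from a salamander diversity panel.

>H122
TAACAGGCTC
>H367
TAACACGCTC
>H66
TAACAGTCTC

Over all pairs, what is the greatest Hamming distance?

2

Pairwise Hamming distances:
  H122 vs H367: 1
  H122 vs H66: 1
  H367 vs H66: 2
The largest is 2, between H367 and H66.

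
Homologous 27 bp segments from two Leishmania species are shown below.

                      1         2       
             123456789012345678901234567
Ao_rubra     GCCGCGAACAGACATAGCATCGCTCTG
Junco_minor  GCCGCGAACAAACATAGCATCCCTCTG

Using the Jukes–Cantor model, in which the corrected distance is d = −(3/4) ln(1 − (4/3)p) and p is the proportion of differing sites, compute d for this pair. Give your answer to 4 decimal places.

Mismatches occur at site 11 (G→A), site 22 (G→C).
p = 2/27 = 0.074074.
d = −0.75 · ln(1 − (4/3)·0.074074) = −0.75 · ln(0.901235) = −0.75 · (-0.103989) = 0.0780.

0.0780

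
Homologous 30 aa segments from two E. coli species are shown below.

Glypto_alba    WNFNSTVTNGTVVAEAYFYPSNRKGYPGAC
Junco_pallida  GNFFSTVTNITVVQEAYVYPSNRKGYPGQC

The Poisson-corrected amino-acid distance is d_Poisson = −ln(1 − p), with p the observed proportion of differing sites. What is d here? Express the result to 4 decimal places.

Differing sites — 1:W/G; 4:N/F; 10:G/I; 14:A/Q; 18:F/V; 29:A/Q.
p = 6/30 = 0.200000.
d = −ln(1 − 0.200000) = −ln(0.800000) = 0.2231.

0.2231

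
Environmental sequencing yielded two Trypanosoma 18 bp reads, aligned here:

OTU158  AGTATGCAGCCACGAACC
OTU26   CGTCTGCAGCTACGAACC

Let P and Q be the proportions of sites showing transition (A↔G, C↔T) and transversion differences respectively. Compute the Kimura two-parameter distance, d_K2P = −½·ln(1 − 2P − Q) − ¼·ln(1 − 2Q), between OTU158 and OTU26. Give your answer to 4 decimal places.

0.1885

Mismatches occur at site 1 (A/C, transversion), site 4 (A/C, transversion), site 11 (C/T, transition).
Of the 3 differences, 1 transition and 2 transversions over 18 sites: P = 1/18 = 0.055556, Q = 2/18 = 0.111111.
d = −0.5·ln(0.777777) − 0.25·ln(0.777778) = −0.5·(-0.251315) − 0.25·(-0.251314) = 0.1885.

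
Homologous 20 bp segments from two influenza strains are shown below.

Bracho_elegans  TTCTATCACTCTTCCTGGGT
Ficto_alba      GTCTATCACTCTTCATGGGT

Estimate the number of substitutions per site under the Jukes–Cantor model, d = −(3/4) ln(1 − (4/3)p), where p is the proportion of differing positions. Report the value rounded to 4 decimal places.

Mismatches occur at site 1 (T↔G), site 15 (C↔A).
p = 2/20 = 0.100000.
d = −0.75 · ln(1 − (4/3)·0.100000) = −0.75 · ln(0.866667) = −0.75 · (-0.143100) = 0.1073.

0.1073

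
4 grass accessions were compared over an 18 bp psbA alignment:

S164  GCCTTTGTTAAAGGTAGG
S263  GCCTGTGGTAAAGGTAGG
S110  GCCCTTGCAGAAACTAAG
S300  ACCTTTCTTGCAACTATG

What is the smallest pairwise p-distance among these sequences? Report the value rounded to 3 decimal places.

Pairwise Hamming distances:
  S164 vs S263: 2
  S164 vs S110: 7
  S164 vs S300: 7
  S263 vs S110: 8
  S263 vs S300: 9
  S110 vs S300: 7
The smallest is 2 mismatches, between S164 and S263; p = 2/18 = 0.111.

0.111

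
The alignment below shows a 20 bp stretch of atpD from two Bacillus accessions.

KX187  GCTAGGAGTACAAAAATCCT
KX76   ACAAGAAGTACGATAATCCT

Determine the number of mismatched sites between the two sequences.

Differing sites — 1:G/A; 3:T/A; 6:G/A; 12:A/G; 14:A/T.
That gives 5 mismatches out of 20 aligned sites, so the Hamming distance is 5.

5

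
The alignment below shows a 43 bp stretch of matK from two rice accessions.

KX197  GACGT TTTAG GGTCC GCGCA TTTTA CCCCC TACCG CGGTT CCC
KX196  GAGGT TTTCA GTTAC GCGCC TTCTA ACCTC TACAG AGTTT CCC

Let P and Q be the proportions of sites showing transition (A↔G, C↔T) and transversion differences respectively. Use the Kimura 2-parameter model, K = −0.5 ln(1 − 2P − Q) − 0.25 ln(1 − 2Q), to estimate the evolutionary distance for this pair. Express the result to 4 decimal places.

The sequences differ at positions 3 (C/G, transversion), 9 (A/C, transversion), 10 (G/A, transition), 12 (G/T, transversion), 14 (C/A, transversion), 20 (A/C, transversion), 23 (T/C, transition), 26 (C/A, transversion), 29 (C/T, transition), 34 (C/A, transversion), 36 (C/A, transversion), 38 (G/T, transversion).
Of the 12 differences, 3 transitions and 9 transversions over 43 sites: P = 3/43 = 0.069767, Q = 9/43 = 0.209302.
d = −0.5·ln(0.651164) − 0.25·ln(0.581396) = −0.5·(-0.428994) − 0.25·(-0.542323) = 0.3501.

0.3501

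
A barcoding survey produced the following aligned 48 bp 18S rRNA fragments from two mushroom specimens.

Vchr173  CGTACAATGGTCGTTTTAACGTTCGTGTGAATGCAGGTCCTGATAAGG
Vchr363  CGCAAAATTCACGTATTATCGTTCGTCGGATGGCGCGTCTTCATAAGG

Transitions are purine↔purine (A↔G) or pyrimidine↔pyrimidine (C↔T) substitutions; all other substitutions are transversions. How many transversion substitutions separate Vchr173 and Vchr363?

12

The sequences differ at positions 3 (T/C, transition), 5 (C/A, transversion), 9 (G/T, transversion), 10 (G/C, transversion), 11 (T/A, transversion), 15 (T/A, transversion), 19 (A/T, transversion), 27 (G/C, transversion), 28 (T/G, transversion), 31 (A/T, transversion), 32 (T/G, transversion), 35 (A/G, transition), 36 (G/C, transversion), 40 (C/T, transition), 42 (G/C, transversion).
Of the 15 differences, 3 transitions and 12 transversions, so the answer is 12.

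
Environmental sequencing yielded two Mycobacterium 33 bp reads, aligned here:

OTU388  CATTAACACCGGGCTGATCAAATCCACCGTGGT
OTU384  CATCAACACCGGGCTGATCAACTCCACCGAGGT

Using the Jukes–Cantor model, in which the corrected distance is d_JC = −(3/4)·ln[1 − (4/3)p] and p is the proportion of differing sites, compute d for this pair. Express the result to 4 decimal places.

Differing sites — 4:T/C; 22:A/C; 30:T/A.
p = 3/33 = 0.090909.
d = −0.75 · ln(1 − (4/3)·0.090909) = −0.75 · ln(0.878788) = −0.75 · (-0.129212) = 0.0969.

0.0969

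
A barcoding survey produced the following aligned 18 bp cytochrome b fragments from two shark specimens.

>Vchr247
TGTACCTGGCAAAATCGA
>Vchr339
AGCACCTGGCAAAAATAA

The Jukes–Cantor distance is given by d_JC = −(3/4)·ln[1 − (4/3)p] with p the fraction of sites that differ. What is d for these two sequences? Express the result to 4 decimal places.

Mismatches occur at site 1 (T↔A), site 3 (T↔C), site 15 (T↔A), site 16 (C↔T), site 17 (G↔A).
p = 5/18 = 0.277778.
d = −0.75 · ln(1 − (4/3)·0.277778) = −0.75 · ln(0.629629) = −0.75 · (-0.462625) = 0.3470.

0.3470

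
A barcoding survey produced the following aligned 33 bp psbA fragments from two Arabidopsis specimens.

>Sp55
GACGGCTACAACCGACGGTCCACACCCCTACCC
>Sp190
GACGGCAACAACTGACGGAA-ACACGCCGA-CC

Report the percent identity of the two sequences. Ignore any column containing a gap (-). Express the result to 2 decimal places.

Excluding the 2 gap columns leaves 31 comparable sites.
Mismatches occur at site 7 (T/A), site 13 (C/T), site 19 (T/A), site 20 (C/A), site 26 (C/G), site 29 (T/G).
25 of the 31 comparable sites match, so the percent identity is 25/31 × 100 = 80.65%.

80.65%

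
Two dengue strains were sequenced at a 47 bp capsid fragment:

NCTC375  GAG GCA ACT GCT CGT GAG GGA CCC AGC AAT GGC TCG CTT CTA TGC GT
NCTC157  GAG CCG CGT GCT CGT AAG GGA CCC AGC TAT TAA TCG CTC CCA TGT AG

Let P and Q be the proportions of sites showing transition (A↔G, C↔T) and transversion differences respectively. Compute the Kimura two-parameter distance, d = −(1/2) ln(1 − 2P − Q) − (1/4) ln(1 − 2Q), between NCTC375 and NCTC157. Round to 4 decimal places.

The sequences differ at positions 4 (G/C, transversion), 6 (A/G, transition), 7 (A/C, transversion), 8 (C/G, transversion), 16 (G/A, transition), 28 (A/T, transversion), 31 (G/T, transversion), 32 (G/A, transition), 33 (C/A, transversion), 39 (T/C, transition), 41 (T/C, transition), 45 (C/T, transition), 46 (G/A, transition), 47 (T/G, transversion).
Of the 14 differences, 7 transitions and 7 transversions over 47 sites: P = 7/47 = 0.148936, Q = 7/47 = 0.148936.
d = −0.5·ln(0.553192) − 0.25·ln(0.702128) = −0.5·(-0.592050) − 0.25·(-0.353640) = 0.3844.

0.3844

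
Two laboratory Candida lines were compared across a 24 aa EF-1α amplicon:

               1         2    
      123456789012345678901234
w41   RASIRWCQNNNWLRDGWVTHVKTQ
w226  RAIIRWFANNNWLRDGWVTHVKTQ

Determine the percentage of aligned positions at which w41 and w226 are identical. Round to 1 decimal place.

87.5%

Differing sites — 3:S/I; 7:C/F; 8:Q/A.
21 of the 24 sites match, so the percent identity is 21/24 × 100 = 87.5%.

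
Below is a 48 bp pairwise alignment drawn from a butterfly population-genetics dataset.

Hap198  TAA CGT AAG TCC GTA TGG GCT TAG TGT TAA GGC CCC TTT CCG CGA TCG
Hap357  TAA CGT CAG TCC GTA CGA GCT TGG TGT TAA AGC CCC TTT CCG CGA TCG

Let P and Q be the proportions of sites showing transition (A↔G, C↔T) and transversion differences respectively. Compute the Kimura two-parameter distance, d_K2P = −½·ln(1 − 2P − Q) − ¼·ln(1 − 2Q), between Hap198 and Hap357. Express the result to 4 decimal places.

0.1145

The sequences differ at positions 7 (A/C, transversion), 16 (T/C, transition), 18 (G/A, transition), 23 (A/G, transition), 31 (G/A, transition).
Of the 5 differences, 4 transitions and 1 transversion over 48 sites: P = 4/48 = 0.083333, Q = 1/48 = 0.020833.
d = −0.5·ln(0.812501) − 0.25·ln(0.958334) = −0.5·(-0.207638) − 0.25·(-0.042559) = 0.1145.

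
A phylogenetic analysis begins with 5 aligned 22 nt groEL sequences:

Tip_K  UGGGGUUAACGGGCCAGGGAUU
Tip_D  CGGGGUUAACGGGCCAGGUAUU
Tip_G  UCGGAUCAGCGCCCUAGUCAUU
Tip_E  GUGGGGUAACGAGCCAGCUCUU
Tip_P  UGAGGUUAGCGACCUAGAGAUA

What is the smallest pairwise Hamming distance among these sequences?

2

Pairwise Hamming distances:
  Tip_K vs Tip_D: 2
  Tip_K vs Tip_G: 9
  Tip_K vs Tip_E: 7
  Tip_K vs Tip_P: 7
  Tip_D vs Tip_G: 10
  Tip_D vs Tip_E: 6
  Tip_D vs Tip_P: 9
  Tip_G vs Tip_E: 12
  Tip_G vs Tip_P: 8
  Tip_E vs Tip_P: 11
The smallest is 2, between Tip_K and Tip_D.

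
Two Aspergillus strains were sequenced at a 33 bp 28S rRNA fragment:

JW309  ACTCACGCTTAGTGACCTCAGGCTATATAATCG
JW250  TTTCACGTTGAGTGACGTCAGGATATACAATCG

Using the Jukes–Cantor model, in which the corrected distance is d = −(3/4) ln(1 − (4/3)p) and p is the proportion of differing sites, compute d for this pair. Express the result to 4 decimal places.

Mismatches occur at site 1 (A↔T), site 2 (C↔T), site 8 (C↔T), site 10 (T↔G), site 17 (C↔G), site 23 (C↔A), site 28 (T↔C).
p = 7/33 = 0.212121.
d = −0.75 · ln(1 − (4/3)·0.212121) = −0.75 · ln(0.717172) = −0.75 · (-0.332440) = 0.2493.

0.2493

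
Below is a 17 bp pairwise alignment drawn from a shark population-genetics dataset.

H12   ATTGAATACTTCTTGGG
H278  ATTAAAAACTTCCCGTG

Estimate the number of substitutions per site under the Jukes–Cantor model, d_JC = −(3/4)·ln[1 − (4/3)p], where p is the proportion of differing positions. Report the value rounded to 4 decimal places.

Mismatches occur at site 4 (G/A), site 7 (T/A), site 13 (T/C), site 14 (T/C), site 16 (G/T).
p = 5/17 = 0.294118.
d = −0.75 · ln(1 − (4/3)·0.294118) = −0.75 · ln(0.607843) = −0.75 · (-0.497839) = 0.3734.

0.3734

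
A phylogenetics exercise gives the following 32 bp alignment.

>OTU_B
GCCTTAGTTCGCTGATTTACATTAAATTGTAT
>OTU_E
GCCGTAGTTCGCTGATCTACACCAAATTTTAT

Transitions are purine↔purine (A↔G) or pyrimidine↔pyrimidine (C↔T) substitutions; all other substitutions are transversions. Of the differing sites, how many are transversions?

2

Differing sites — 4:T/G (Tv); 17:T/C (Ti); 22:T/C (Ti); 23:T/C (Ti); 29:G/T (Tv).
Of the 5 differences, 3 transitions and 2 transversions, so the answer is 2.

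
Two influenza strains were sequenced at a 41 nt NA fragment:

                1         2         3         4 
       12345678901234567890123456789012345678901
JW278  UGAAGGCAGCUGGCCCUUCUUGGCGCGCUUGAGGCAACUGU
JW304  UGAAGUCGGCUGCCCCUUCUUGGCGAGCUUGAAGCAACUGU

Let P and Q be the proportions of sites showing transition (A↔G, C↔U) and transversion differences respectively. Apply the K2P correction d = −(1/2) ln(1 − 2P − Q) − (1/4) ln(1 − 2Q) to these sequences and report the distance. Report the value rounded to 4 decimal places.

0.1332

Mismatches occur at site 6 (G↔U, transversion), site 8 (A↔G, transition), site 13 (G↔C, transversion), site 26 (C↔A, transversion), site 33 (G↔A, transition).
Of the 5 differences, 2 transitions and 3 transversions over 41 sites: P = 2/41 = 0.048780, Q = 3/41 = 0.073171.
d = −0.5·ln(0.829269) − 0.25·ln(0.853658) = −0.5·(-0.187211) − 0.25·(-0.158225) = 0.1332.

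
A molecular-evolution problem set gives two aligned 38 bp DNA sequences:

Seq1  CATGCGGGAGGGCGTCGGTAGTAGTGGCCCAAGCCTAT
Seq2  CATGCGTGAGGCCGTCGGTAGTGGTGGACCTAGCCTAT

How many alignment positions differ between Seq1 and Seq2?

5

The sequences differ at positions 7 (G/T), 12 (G/C), 23 (A/G), 28 (C/A), 31 (A/T).
That gives 5 mismatches out of 38 aligned sites, so the Hamming distance is 5.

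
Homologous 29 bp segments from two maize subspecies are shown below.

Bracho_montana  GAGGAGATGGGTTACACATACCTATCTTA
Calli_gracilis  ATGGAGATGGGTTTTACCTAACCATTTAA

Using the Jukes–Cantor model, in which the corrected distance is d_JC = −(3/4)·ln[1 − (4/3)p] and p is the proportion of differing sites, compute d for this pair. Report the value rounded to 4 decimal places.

0.4006

The sequences differ at positions 1 (G/A), 2 (A/T), 14 (A/T), 15 (C/T), 18 (A/C), 21 (C/A), 23 (T/C), 26 (C/T), 28 (T/A).
p = 9/29 = 0.310345.
d = −0.75 · ln(1 − (4/3)·0.310345) = −0.75 · ln(0.586207) = −0.75 · (-0.534082) = 0.4006.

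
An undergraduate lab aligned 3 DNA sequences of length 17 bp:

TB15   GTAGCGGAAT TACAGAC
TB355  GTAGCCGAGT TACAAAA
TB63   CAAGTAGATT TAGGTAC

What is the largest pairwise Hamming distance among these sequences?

9

Pairwise Hamming distances:
  TB15 vs TB355: 4
  TB15 vs TB63: 8
  TB355 vs TB63: 9
The largest is 9, between TB355 and TB63.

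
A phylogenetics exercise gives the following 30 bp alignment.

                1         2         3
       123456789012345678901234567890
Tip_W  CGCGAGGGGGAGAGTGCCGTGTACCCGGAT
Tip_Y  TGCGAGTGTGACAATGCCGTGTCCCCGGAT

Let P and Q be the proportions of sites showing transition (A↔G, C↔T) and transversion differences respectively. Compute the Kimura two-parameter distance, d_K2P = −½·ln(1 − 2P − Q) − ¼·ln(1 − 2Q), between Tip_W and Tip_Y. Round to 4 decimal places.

0.2326

Mismatches occur at site 1 (C↔T, transition), site 7 (G↔T, transversion), site 9 (G↔T, transversion), site 12 (G↔C, transversion), site 14 (G↔A, transition), site 23 (A↔C, transversion).
Of the 6 differences, 2 transitions and 4 transversions over 30 sites: P = 2/30 = 0.066667, Q = 4/30 = 0.133333.
d = −0.5·ln(0.733333) − 0.25·ln(0.733334) = −0.5·(-0.310155) − 0.25·(-0.310154) = 0.2326.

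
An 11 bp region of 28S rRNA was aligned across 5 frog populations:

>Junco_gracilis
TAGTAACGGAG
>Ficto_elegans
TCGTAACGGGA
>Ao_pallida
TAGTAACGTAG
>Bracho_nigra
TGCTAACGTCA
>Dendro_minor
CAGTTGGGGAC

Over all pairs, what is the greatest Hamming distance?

9

Pairwise Hamming distances:
  Junco_gracilis vs Ficto_elegans: 3
  Junco_gracilis vs Ao_pallida: 1
  Junco_gracilis vs Bracho_nigra: 5
  Junco_gracilis vs Dendro_minor: 5
  Ficto_elegans vs Ao_pallida: 4
  Ficto_elegans vs Bracho_nigra: 4
  Ficto_elegans vs Dendro_minor: 7
  Ao_pallida vs Bracho_nigra: 4
  Ao_pallida vs Dendro_minor: 6
  Bracho_nigra vs Dendro_minor: 9
The largest is 9, between Bracho_nigra and Dendro_minor.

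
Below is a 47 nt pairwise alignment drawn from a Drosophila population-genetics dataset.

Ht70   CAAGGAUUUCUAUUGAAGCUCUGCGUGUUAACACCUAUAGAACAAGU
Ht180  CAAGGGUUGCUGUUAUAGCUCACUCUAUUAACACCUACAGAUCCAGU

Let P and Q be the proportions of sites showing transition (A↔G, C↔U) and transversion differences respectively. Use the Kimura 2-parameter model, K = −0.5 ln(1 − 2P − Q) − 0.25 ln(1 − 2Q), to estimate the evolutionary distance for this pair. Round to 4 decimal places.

0.3474

Differing sites — 6:A/G (Ti); 9:U/G (Tv); 12:A/G (Ti); 15:G/A (Ti); 16:A/U (Tv); 22:U/A (Tv); 23:G/C (Tv); 24:C/U (Ti); 25:G/C (Tv); 27:G/A (Ti); 38:U/C (Ti); 42:A/U (Tv); 44:A/C (Tv).
Of the 13 differences, 6 transitions and 7 transversions over 47 sites: P = 6/47 = 0.127660, Q = 7/47 = 0.148936.
d = −0.5·ln(0.595744) − 0.25·ln(0.702128) = −0.5·(-0.517944) − 0.25·(-0.353640) = 0.3474.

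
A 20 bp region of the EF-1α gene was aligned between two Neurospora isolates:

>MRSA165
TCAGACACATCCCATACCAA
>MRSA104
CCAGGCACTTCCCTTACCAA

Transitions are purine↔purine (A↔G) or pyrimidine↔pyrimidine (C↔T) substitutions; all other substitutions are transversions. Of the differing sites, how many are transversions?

2

Mismatches occur at site 1 (T↔C, transition), site 5 (A↔G, transition), site 9 (A↔T, transversion), site 14 (A↔T, transversion).
Of the 4 differences, 2 transitions and 2 transversions, so the answer is 2.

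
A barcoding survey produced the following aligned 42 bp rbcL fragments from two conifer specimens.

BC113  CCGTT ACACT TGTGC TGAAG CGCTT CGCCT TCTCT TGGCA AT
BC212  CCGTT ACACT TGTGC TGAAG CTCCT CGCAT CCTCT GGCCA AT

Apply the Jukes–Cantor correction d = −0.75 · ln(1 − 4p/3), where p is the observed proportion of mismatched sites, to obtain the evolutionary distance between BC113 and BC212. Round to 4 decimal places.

The sequences differ at positions 22 (G/T), 24 (T/C), 29 (C/A), 31 (T/C), 36 (T/G), 38 (G/C).
p = 6/42 = 0.142857.
d = −0.75 · ln(1 − (4/3)·0.142857) = −0.75 · ln(0.809524) = −0.75 · (-0.211309) = 0.1585.

0.1585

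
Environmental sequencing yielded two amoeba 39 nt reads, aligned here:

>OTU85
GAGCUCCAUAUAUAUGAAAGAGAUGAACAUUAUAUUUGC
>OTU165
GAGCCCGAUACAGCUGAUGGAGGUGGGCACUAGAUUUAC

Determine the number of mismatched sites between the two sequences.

13

The sequences differ at positions 5 (U/C), 7 (C/G), 11 (U/C), 13 (U/G), 14 (A/C), 18 (A/U), 19 (A/G), 23 (A/G), 26 (A/G), 27 (A/G), 30 (U/C), 33 (U/G), 38 (G/A).
That gives 13 mismatches out of 39 aligned sites, so the Hamming distance is 13.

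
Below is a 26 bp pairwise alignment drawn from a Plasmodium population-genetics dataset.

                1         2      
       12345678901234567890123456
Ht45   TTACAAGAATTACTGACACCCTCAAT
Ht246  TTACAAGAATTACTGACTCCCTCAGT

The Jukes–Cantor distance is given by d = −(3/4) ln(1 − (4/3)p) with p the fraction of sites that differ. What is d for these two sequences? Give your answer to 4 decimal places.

0.0812

The sequences differ at positions 18 (A/T), 25 (A/G).
p = 2/26 = 0.076923.
d = −0.75 · ln(1 − (4/3)·0.076923) = −0.75 · ln(0.897436) = −0.75 · (-0.108213) = 0.0812.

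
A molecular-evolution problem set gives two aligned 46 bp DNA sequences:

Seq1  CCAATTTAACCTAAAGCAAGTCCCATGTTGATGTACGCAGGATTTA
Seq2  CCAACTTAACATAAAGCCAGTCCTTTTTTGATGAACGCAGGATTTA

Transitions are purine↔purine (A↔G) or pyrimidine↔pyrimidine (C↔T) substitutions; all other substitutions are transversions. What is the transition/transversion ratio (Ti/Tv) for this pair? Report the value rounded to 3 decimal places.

Mismatches occur at site 5 (T/C, transition), site 11 (C/A, transversion), site 18 (A/C, transversion), site 24 (C/T, transition), site 25 (A/T, transversion), site 27 (G/T, transversion), site 34 (T/A, transversion).
Of the 7 differences, 2 transitions and 5 transversions, so Ti/Tv = 2/5 = 0.400.

0.400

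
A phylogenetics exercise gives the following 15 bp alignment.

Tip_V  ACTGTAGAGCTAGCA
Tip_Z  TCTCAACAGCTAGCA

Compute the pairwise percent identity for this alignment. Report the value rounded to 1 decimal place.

73.3%

Mismatches occur at site 1 (A→T), site 4 (G→C), site 5 (T→A), site 7 (G→C).
11 of the 15 sites match, so the percent identity is 11/15 × 100 = 73.3%.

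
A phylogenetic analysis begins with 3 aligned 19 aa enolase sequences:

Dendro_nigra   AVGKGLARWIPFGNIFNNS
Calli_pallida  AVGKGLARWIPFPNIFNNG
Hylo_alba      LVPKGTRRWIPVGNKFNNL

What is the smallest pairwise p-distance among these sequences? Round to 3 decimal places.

Pairwise Hamming distances:
  Dendro_nigra vs Calli_pallida: 2
  Dendro_nigra vs Hylo_alba: 7
  Calli_pallida vs Hylo_alba: 8
The smallest is 2 mismatches, between Dendro_nigra and Calli_pallida; p = 2/19 = 0.105.

0.105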